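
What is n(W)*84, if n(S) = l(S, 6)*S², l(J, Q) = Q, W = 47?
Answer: 1113336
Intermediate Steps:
n(S) = 6*S²
n(W)*84 = (6*47²)*84 = (6*2209)*84 = 13254*84 = 1113336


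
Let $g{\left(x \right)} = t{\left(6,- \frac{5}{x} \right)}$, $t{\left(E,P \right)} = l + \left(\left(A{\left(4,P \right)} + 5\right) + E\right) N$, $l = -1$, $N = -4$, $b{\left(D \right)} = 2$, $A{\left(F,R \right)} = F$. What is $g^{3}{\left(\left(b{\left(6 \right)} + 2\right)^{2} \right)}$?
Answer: $-226981$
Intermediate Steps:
$t{\left(E,P \right)} = -37 - 4 E$ ($t{\left(E,P \right)} = -1 + \left(\left(4 + 5\right) + E\right) \left(-4\right) = -1 + \left(9 + E\right) \left(-4\right) = -1 - \left(36 + 4 E\right) = -37 - 4 E$)
$g{\left(x \right)} = -61$ ($g{\left(x \right)} = -37 - 24 = -61$)
$g^{3}{\left(\left(b{\left(6 \right)} + 2\right)^{2} \right)} = \left(-61\right)^{3} = -226981$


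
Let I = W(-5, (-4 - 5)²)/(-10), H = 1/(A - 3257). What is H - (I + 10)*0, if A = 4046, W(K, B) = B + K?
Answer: 1/789 ≈ 0.0012674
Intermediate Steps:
H = 1/789 (H = 1/(4046 - 3257) = 1/789 ≈ 0.0012674)
I = -38/5 (I = ((-4 - 5)² - 5)/(-10) = ((-9)² - 5)*(-⅒) = (81 - 5)*(-⅒) = 76*(-⅒) = -38/5 ≈ -7.6000)
H - (I + 10)*0 = 1/789 - (-38/5 + 10)*0 = 1/789 - 12*0/5 = 1/789 - 1*0 = 1/789 + 0 = 1/789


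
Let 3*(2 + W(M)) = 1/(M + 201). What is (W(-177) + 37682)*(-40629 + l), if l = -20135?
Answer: -41212590551/18 ≈ -2.2896e+9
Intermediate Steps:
W(M) = -2 + 1/(3*(201 + M)) (W(M) = -2 + 1/(3*(M + 201)) = -2 + 1/(3*(201 + M)))
(W(-177) + 37682)*(-40629 + l) = ((-1205 - 6*(-177))/(3*(201 - 177)) + 37682)*(-40629 - 20135) = ((1/3)*(-1205 + 1062)/24 + 37682)*(-60764) = ((1/3)*(1/24)*(-143) + 37682)*(-60764) = (-143/72 + 37682)*(-60764) = (2712961/72)*(-60764) = -41212590551/18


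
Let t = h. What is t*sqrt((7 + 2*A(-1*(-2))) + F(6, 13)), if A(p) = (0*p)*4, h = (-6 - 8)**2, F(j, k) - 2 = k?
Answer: 196*sqrt(22) ≈ 919.32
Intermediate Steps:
F(j, k) = 2 + k
h = 196 (h = (-14)**2 = 196)
t = 196
A(p) = 0 (A(p) = 0*4 = 0)
t*sqrt((7 + 2*A(-1*(-2))) + F(6, 13)) = 196*sqrt((7 + 2*0) + (2 + 13)) = 196*sqrt((7 + 0) + 15) = 196*sqrt(7 + 15) = 196*sqrt(22)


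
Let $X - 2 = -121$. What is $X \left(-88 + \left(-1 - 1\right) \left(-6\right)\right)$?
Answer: $9044$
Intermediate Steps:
$X = -119$ ($X = 2 - 121 = -119$)
$X \left(-88 + \left(-1 - 1\right) \left(-6\right)\right) = - 119 \left(-88 + \left(-1 - 1\right) \left(-6\right)\right) = - 119 \left(-88 - -12\right) = - 119 \left(-88 + 12\right) = \left(-119\right) \left(-76\right) = 9044$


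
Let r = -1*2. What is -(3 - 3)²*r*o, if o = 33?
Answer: 0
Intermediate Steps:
r = -2
-(3 - 3)²*r*o = -(3 - 3)²*(-2)*33 = -0²*(-2)*33 = -0*(-2)*33 = -0*33 = -1*0 = 0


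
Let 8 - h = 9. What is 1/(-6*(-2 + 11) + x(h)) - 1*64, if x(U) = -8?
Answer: -3969/62 ≈ -64.016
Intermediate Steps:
h = -1 (h = 8 - 1*9 = 8 - 9 = -1)
1/(-6*(-2 + 11) + x(h)) - 1*64 = 1/(-6*(-2 + 11) - 8) - 1*64 = 1/(-6*9 - 8) - 64 = 1/(-54 - 8) - 64 = 1/(-62) - 64 = -1/62 - 64 = -3969/62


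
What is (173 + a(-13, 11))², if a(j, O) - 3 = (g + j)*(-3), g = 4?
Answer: 41209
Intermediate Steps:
a(j, O) = -9 - 3*j (a(j, O) = 3 + (4 + j)*(-3) = 3 + (-12 - 3*j) = -9 - 3*j)
(173 + a(-13, 11))² = (173 + (-9 - 3*(-13)))² = (173 + (-9 + 39))² = (173 + 30)² = 203² = 41209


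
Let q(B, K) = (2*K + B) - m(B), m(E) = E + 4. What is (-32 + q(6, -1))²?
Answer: 1444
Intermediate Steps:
m(E) = 4 + E
q(B, K) = -4 + 2*K (q(B, K) = (2*K + B) - (4 + B) = (B + 2*K) + (-4 - B) = -4 + 2*K)
(-32 + q(6, -1))² = (-32 + (-4 + 2*(-1)))² = (-32 + (-4 - 2))² = (-32 - 6)² = (-38)² = 1444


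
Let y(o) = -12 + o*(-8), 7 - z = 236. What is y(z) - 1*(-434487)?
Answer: 436307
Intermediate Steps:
z = -229 (z = 7 - 1*236 = 7 - 236 = -229)
y(o) = -12 - 8*o
y(z) - 1*(-434487) = (-12 - 8*(-229)) - 1*(-434487) = (-12 + 1832) + 434487 = 1820 + 434487 = 436307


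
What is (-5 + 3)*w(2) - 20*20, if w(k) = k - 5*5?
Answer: -354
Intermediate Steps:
w(k) = -25 + k (w(k) = k - 25 = -25 + k)
(-5 + 3)*w(2) - 20*20 = (-5 + 3)*(-25 + 2) - 20*20 = -2*(-23) - 400 = 46 - 400 = -354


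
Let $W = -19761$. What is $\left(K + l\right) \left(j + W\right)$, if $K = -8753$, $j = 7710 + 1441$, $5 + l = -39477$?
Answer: $511773350$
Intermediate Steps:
$l = -39482$ ($l = -5 - 39477 = -39482$)
$j = 9151$
$\left(K + l\right) \left(j + W\right) = \left(-8753 - 39482\right) \left(9151 - 19761\right) = \left(-48235\right) \left(-10610\right) = 511773350$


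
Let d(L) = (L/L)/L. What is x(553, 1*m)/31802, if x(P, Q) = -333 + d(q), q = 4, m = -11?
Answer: -1331/127208 ≈ -0.010463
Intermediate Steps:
d(L) = 1/L
x(P, Q) = -1331/4 (x(P, Q) = -333 + 1/4 = -1331/4)
x(553, 1*m)/31802 = -1331/4/31802 = -1331/4*1/31802 = -1331/127208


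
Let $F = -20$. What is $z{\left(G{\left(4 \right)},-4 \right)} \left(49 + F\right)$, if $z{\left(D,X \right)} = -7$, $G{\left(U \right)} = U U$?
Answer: $-203$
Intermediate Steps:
$G{\left(U \right)} = U^{2}$
$z{\left(G{\left(4 \right)},-4 \right)} \left(49 + F\right) = - 7 \left(49 - 20\right) = \left(-7\right) 29 = -203$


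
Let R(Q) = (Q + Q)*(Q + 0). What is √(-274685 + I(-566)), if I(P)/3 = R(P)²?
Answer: 7*√25133374003 ≈ 1.1097e+6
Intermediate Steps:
R(Q) = 2*Q² (R(Q) = (2*Q)*Q = 2*Q²)
I(P) = 12*P⁴ (I(P) = 3*(2*P²)² = 3*(4*P⁴) = 12*P⁴)
√(-274685 + I(-566)) = √(-274685 + 12*(-566)⁴) = √(-274685 + 12*102627966736) = √(-274685 + 1231535600832) = √1231535326147 = 7*√25133374003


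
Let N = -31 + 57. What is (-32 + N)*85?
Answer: -510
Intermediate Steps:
N = 26
(-32 + N)*85 = (-32 + 26)*85 = -6*85 = -510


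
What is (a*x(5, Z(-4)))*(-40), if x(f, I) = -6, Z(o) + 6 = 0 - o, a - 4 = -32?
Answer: -6720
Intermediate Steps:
a = -28 (a = 4 - 32 = -28)
Z(o) = -6 - o (Z(o) = -6 + (0 - o) = -6 - o)
(a*x(5, Z(-4)))*(-40) = -28*(-6)*(-40) = 168*(-40) = -6720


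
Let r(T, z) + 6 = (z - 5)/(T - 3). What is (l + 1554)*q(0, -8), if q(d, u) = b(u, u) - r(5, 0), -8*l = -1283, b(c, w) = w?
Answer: 13715/16 ≈ 857.19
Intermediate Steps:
l = 1283/8 (l = -⅛*(-1283) = 1283/8 ≈ 160.38)
r(T, z) = -6 + (-5 + z)/(-3 + T) (r(T, z) = -6 + (z - 5)/(T - 3) = -6 + (-5 + z)/(-3 + T))
q(d, u) = 17/2 + u (q(d, u) = u - (13 + 0 - 6*5)/(-3 + 5) = u - (13 + 0 - 30)/2 = u - (-17)/2 = u - 1*(-17/2) = u + 17/2 = 17/2 + u)
(l + 1554)*q(0, -8) = (1283/8 + 1554)*(17/2 - 8) = (13715/8)*(½) = 13715/16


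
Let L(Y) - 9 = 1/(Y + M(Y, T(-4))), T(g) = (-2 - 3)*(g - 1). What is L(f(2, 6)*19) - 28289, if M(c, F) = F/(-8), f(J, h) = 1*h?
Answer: -25084352/887 ≈ -28280.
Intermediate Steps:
T(g) = 5 - 5*g (T(g) = -5*(-1 + g) = 5 - 5*g)
f(J, h) = h
M(c, F) = -F/8 (M(c, F) = F*(-1/8) = -F/8)
L(Y) = 9 + 1/(-25/8 + Y) (L(Y) = 9 + 1/(Y - (5 - 5*(-4))/8) = 9 + 1/(Y - (5 + 20)/8) = 9 + 1/(Y - 1/8*25) = 9 + 1/(Y - 25/8) = 9 + 1/(-25/8 + Y))
L(f(2, 6)*19) - 28289 = (-217 + 72*(6*19))/(-25 + 8*(6*19)) - 28289 = (-217 + 72*114)/(-25 + 8*114) - 28289 = (-217 + 8208)/(-25 + 912) - 28289 = 7991/887 - 28289 = -25084352/887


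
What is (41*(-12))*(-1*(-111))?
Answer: -54612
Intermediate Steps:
(41*(-12))*(-1*(-111)) = -492*111 = -54612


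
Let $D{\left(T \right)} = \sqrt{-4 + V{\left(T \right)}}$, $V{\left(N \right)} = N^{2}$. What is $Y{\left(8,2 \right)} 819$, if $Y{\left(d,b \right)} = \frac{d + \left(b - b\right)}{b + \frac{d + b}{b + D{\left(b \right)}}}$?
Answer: $936$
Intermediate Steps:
$D{\left(T \right)} = \sqrt{-4 + T^{2}}$
$Y{\left(d,b \right)} = \frac{d}{b + \frac{b + d}{b + \sqrt{-4 + b^{2}}}}$ ($Y{\left(d,b \right)} = \frac{d + \left(b - b\right)}{b + \frac{d + b}{b + \sqrt{-4 + b^{2}}}} = \frac{d + 0}{b + \frac{b + d}{b + \sqrt{-4 + b^{2}}}} = \frac{d}{b + \frac{b + d}{b + \sqrt{-4 + b^{2}}}}$)
$Y{\left(8,2 \right)} 819 = \frac{8 \left(2 + \sqrt{-4 + 2^{2}}\right)}{2 + 8 + 2^{2} + 2 \sqrt{-4 + 2^{2}}} \cdot 819 = \frac{8 \left(2 + \sqrt{-4 + 4}\right)}{2 + 8 + 4 + 2 \sqrt{-4 + 4}} \cdot 819 = \frac{8 \left(2 + \sqrt{0}\right)}{2 + 8 + 4 + 2 \sqrt{0}} \cdot 819 = \frac{8 \left(2 + 0\right)}{2 + 8 + 4 + 2 \cdot 0} \cdot 819 = 8 \frac{1}{2 + 8 + 4 + 0} \cdot 2 \cdot 819 = 8 \cdot \frac{1}{14} \cdot 2 \cdot 819 = \frac{8}{7} \cdot 819 = 936$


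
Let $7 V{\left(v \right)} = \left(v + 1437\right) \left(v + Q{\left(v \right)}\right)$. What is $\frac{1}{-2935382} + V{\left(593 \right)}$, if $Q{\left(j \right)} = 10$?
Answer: $\frac{513310250339}{2935382} \approx 1.7487 \cdot 10^{5}$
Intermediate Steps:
$V{\left(v \right)} = \frac{\left(10 + v\right) \left(1437 + v\right)}{7}$ ($V{\left(v \right)} = \frac{\left(v + 1437\right) \left(v + 10\right)}{7} = \frac{\left(1437 + v\right) \left(10 + v\right)}{7} = \frac{\left(10 + v\right) \left(1437 + v\right)}{7}$)
$\frac{1}{-2935382} + V{\left(593 \right)} = \frac{1}{-2935382} + \left(\frac{14370}{7} + \frac{593^{2}}{7} + \frac{1447}{7} \cdot 593\right) = - \frac{1}{2935382} + \left(\frac{14370}{7} + \frac{1}{7} \cdot 351649 + \frac{858071}{7}\right) = - \frac{1}{2935382} + \left(\frac{14370}{7} + \frac{351649}{7} + \frac{858071}{7}\right) = - \frac{1}{2935382} + 174870 = \frac{513310250339}{2935382}$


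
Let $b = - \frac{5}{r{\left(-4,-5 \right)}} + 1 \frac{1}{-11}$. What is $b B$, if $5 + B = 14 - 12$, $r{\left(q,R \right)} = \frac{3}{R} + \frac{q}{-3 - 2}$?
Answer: $\frac{828}{11} \approx 75.273$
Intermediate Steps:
$r{\left(q,R \right)} = \frac{3}{R} - \frac{q}{5}$ ($r{\left(q,R \right)} = \frac{3}{R} + \frac{q}{-3 - 2} = \frac{3}{R} + \frac{q}{-5} = \frac{3}{R} + q \left(- \frac{1}{5}\right) = \frac{3}{R} - \frac{q}{5}$)
$B = -3$ ($B = -5 + \left(14 - 12\right) = -5 + 2 = -3$)
$b = - \frac{276}{11}$ ($b = - \frac{5}{\frac{3}{-5} - - \frac{4}{5}} + 1 \frac{1}{-11} = - \frac{5}{3 \left(- \frac{1}{5}\right) + \frac{4}{5}} + 1 \left(- \frac{1}{11}\right) = - \frac{5}{- \frac{3}{5} + \frac{4}{5}} - \frac{1}{11} = - 5 \frac{1}{\frac{1}{5}} - \frac{1}{11} = \left(-5\right) 5 - \frac{1}{11} = -25 - \frac{1}{11} = - \frac{276}{11} \approx -25.091$)
$b B = \left(- \frac{276}{11}\right) \left(-3\right) = \frac{828}{11}$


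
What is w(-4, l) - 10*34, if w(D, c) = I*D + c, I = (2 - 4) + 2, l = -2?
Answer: -342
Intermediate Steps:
I = 0 (I = -2 + 2 = 0)
w(D, c) = c (w(D, c) = 0*D + c = 0 + c = c)
w(-4, l) - 10*34 = -2 - 10*34 = -2 - 340 = -342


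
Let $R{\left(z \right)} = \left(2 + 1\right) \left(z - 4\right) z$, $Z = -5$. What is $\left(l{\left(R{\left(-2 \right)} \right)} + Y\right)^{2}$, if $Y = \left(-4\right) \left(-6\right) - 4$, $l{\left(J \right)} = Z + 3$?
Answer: $324$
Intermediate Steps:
$R{\left(z \right)} = 3 z \left(-4 + z\right)$ ($R{\left(z \right)} = 3 \left(-4 + z\right) z = 3 z \left(-4 + z\right)$)
$l{\left(J \right)} = -2$ ($l{\left(J \right)} = -5 + 3 = -2$)
$Y = 20$ ($Y = 24 - 4 = 20$)
$\left(l{\left(R{\left(-2 \right)} \right)} + Y\right)^{2} = \left(-2 + 20\right)^{2} = 18^{2} = 324$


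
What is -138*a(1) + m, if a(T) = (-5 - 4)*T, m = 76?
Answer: 1318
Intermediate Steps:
a(T) = -9*T
-138*a(1) + m = -(-1242) + 76 = -138*(-9) + 76 = 1242 + 76 = 1318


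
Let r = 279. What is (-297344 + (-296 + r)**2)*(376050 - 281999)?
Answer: -27938319805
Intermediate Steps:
(-297344 + (-296 + r)**2)*(376050 - 281999) = (-297344 + (-296 + 279)**2)*(376050 - 281999) = (-297344 + (-17)**2)*94051 = (-297344 + 289)*94051 = -297055*94051 = -27938319805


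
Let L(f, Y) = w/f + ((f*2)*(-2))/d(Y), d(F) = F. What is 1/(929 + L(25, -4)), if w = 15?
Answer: 5/4773 ≈ 0.0010476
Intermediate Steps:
L(f, Y) = 15/f - 4*f/Y (L(f, Y) = 15/f + ((f*2)*(-2))/Y = 15/f + ((2*f)*(-2))/Y = 15/f + (-4*f)/Y = 15/f - 4*f/Y)
1/(929 + L(25, -4)) = 1/(929 + (15/25 - 4*25/(-4))) = 1/(929 + (15*(1/25) - 4*25*(-1/4))) = 1/(929 + (3/5 + 25)) = 1/(929 + 128/5) = 1/(4773/5) = 5/4773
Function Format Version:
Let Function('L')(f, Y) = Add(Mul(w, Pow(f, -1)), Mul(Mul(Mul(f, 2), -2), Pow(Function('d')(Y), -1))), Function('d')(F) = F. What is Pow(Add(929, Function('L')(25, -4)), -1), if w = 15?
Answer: Rational(5, 4773) ≈ 0.0010476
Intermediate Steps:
Function('L')(f, Y) = Add(Mul(15, Pow(f, -1)), Mul(-4, f, Pow(Y, -1))) (Function('L')(f, Y) = Add(Mul(15, Pow(f, -1)), Mul(Mul(Mul(f, 2), -2), Pow(Y, -1))) = Add(Mul(15, Pow(f, -1)), Mul(Mul(Mul(2, f), -2), Pow(Y, -1))) = Add(Mul(15, Pow(f, -1)), Mul(Mul(-4, f), Pow(Y, -1))) = Add(Mul(15, Pow(f, -1)), Mul(-4, f, Pow(Y, -1))))
Pow(Add(929, Function('L')(25, -4)), -1) = Pow(Add(929, Add(Mul(15, Pow(25, -1)), Mul(-4, 25, Pow(-4, -1)))), -1) = Pow(Add(929, Add(Mul(15, Rational(1, 25)), Mul(-4, 25, Rational(-1, 4)))), -1) = Pow(Add(929, Add(Rational(3, 5), 25)), -1) = Pow(Add(929, Rational(128, 5)), -1) = Pow(Rational(4773, 5), -1) = Rational(5, 4773)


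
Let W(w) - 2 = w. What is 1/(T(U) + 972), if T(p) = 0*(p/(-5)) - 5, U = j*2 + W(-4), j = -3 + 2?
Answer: 1/967 ≈ 0.0010341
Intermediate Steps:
j = -1
W(w) = 2 + w
U = -4 (U = -1*2 + (2 - 4) = -2 - 2 = -4)
T(p) = -5 (T(p) = 0*(p*(-⅕)) - 5 = 0*(-p/5) - 5 = 0 - 5 = -5)
1/(T(U) + 972) = 1/(-5 + 972) = 1/967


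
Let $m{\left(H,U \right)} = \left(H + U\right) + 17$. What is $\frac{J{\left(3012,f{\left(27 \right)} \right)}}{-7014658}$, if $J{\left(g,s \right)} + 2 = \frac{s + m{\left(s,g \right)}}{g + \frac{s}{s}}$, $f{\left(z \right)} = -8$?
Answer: $\frac{1}{7014658} \approx 1.4256 \cdot 10^{-7}$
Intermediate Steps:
$m{\left(H,U \right)} = 17 + H + U$
$J{\left(g,s \right)} = -2 + \frac{17 + g + 2 s}{1 + g}$ ($J{\left(g,s \right)} = -2 + \frac{s + \left(17 + s + g\right)}{g + \frac{s}{s}} = -2 + \frac{s + \left(17 + g + s\right)}{g + 1} = -2 + \frac{17 + g + 2 s}{1 + g}$)
$\frac{J{\left(3012,f{\left(27 \right)} \right)}}{-7014658} = \frac{\frac{1}{1 + 3012} \left(15 - 3012 + 2 \left(-8\right)\right)}{-7014658} = \frac{15 - 3012 - 16}{3013} \left(- \frac{1}{7014658}\right) = \frac{1}{3013} \left(-3013\right) \left(- \frac{1}{7014658}\right) = \left(-1\right) \left(- \frac{1}{7014658}\right) = \frac{1}{7014658}$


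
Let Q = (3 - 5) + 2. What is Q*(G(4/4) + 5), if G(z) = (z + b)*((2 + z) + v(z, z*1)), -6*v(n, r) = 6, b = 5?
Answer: 0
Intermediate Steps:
v(n, r) = -1 (v(n, r) = -⅙*6 = -1)
Q = 0 (Q = -2 + 2 = 0)
G(z) = (1 + z)*(5 + z) (G(z) = (z + 5)*((2 + z) - 1) = (5 + z)*(1 + z) = (1 + z)*(5 + z))
Q*(G(4/4) + 5) = 0*((5 + (4/4)² + 6*(4/4)) + 5) = 0*((5 + (4*(¼))² + 6*(4*(¼))) + 5) = 0*((5 + 1² + 6*1) + 5) = 0*((5 + 1 + 6) + 5) = 0*(12 + 5) = 0*17 = 0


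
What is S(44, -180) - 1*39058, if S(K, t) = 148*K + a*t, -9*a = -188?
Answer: -36306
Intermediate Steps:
a = 188/9 (a = -⅑*(-188) = 188/9 ≈ 20.889)
S(K, t) = 148*K + 188*t/9
S(44, -180) - 1*39058 = (148*44 + (188/9)*(-180)) - 1*39058 = (6512 - 3760) - 39058 = 2752 - 39058 = -36306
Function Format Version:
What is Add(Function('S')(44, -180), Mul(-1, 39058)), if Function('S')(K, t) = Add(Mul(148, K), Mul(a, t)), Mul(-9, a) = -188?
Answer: -36306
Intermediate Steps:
a = Rational(188, 9) (a = Mul(Rational(-1, 9), -188) = Rational(188, 9) ≈ 20.889)
Function('S')(K, t) = Add(Mul(148, K), Mul(Rational(188, 9), t))
Add(Function('S')(44, -180), Mul(-1, 39058)) = Add(Add(Mul(148, 44), Mul(Rational(188, 9), -180)), Mul(-1, 39058)) = Add(Add(6512, -3760), -39058) = Add(2752, -39058) = -36306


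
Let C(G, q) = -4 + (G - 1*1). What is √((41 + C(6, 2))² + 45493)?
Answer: √47257 ≈ 217.39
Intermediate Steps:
C(G, q) = -5 + G (C(G, q) = -4 + (G - 1) = -4 + (-1 + G) = -5 + G)
√((41 + C(6, 2))² + 45493) = √((41 + (-5 + 6))² + 45493) = √((41 + 1)² + 45493) = √(42² + 45493) = √(1764 + 45493) = √47257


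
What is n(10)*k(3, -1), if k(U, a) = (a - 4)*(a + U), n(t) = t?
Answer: -100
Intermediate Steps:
k(U, a) = (-4 + a)*(U + a)
n(10)*k(3, -1) = 10*((-1)**2 - 4*3 - 4*(-1) + 3*(-1)) = 10*(1 - 12 + 4 - 3) = 10*(-10) = -100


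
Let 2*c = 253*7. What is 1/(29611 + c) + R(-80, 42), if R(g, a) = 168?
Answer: 10246826/60993 ≈ 168.00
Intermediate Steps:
c = 1771/2 (c = (253*7)/2 = (½)*1771 = 1771/2 ≈ 885.50)
1/(29611 + c) + R(-80, 42) = 1/(29611 + 1771/2) + 168 = 1/(60993/2) + 168 = 2/60993 + 168 = 10246826/60993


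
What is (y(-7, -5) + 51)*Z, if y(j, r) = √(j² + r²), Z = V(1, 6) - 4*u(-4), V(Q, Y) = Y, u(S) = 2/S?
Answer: 408 + 8*√74 ≈ 476.82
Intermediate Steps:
Z = 8 (Z = 6 - 8/(-4) = 6 - 8*(-1)/4 = 6 - 4*(-½) = 6 + 2 = 8)
(y(-7, -5) + 51)*Z = (√((-7)² + (-5)²) + 51)*8 = (√(49 + 25) + 51)*8 = (√74 + 51)*8 = (51 + √74)*8 = 408 + 8*√74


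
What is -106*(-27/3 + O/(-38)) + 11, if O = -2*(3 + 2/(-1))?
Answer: 18229/19 ≈ 959.42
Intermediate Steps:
O = -2 (O = -2*(3 + 2*(-1)) = -2*(3 - 2) = -2*1 = -2)
-106*(-27/3 + O/(-38)) + 11 = -106*(-27/3 - 2/(-38)) + 11 = -106*(-27*1/3 - 2*(-1/38)) + 11 = -106*(-9 + 1/19) + 11 = -106*(-170/19) + 11 = 18020/19 + 11 = 18229/19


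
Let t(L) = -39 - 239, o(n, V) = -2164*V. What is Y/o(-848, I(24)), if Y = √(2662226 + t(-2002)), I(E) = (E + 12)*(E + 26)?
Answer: -√73943/649200 ≈ -0.00041886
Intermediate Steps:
I(E) = (12 + E)*(26 + E)
t(L) = -278
Y = 6*√73943 (Y = √(2662226 - 278) = √2661948 = 6*√73943 ≈ 1631.5)
Y/o(-848, I(24)) = (6*√73943)/((-2164*(312 + 24² + 38*24))) = (6*√73943)/((-2164*(312 + 576 + 912))) = (6*√73943)/((-2164*1800)) = (6*√73943)/(-3895200) = (6*√73943)*(-1/3895200) = -√73943/649200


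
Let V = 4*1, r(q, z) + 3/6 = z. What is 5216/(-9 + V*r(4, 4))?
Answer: 5216/5 ≈ 1043.2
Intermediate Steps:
r(q, z) = -½ + z
V = 4
5216/(-9 + V*r(4, 4)) = 5216/(-9 + 4*(-½ + 4)) = 5216/(-9 + 4*(7/2)) = 5216/(-9 + 14) = 5216/5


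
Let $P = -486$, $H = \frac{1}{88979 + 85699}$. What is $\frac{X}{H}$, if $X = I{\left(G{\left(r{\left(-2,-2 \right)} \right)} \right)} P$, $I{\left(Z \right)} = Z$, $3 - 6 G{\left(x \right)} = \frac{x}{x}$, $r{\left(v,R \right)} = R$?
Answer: $-28297836$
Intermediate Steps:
$G{\left(x \right)} = \frac{1}{3}$ ($G{\left(x \right)} = \frac{1}{2} - \frac{x \frac{1}{x}}{6} = \frac{1}{2} - \frac{1}{6} = \frac{1}{3}$)
$H = \frac{1}{174678} \approx 5.7248 \cdot 10^{-6}$
$X = -162$ ($X = \frac{1}{3} \left(-486\right) = -162$)
$\frac{X}{H} = - 162 \frac{1}{\frac{1}{174678}} = \left(-162\right) 174678 = -28297836$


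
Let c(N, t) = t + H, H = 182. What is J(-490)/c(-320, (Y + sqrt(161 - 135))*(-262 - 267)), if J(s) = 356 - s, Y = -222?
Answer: 49753260/6913594267 + 223767*sqrt(26)/6913594267 ≈ 0.0073615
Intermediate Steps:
c(N, t) = 182 + t (c(N, t) = t + 182 = 182 + t)
J(-490)/c(-320, (Y + sqrt(161 - 135))*(-262 - 267)) = (356 - 1*(-490))/(182 + (-222 + sqrt(161 - 135))*(-262 - 267)) = (356 + 490)/(182 + (-222 + sqrt(26))*(-529)) = 846/(182 + (117438 - 529*sqrt(26))) = 846/(117620 - 529*sqrt(26))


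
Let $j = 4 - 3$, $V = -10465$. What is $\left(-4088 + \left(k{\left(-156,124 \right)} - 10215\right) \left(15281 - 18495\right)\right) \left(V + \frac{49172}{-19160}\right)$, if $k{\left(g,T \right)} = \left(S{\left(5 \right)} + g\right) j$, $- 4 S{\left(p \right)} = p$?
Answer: $- \frac{3342541601301021}{9580} \approx -3.4891 \cdot 10^{11}$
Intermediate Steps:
$S{\left(p \right)} = - \frac{p}{4}$
$j = 1$ ($j = 4 - 3 = 1$)
$k{\left(g,T \right)} = - \frac{5}{4} + g$ ($k{\left(g,T \right)} = \left(\left(- \frac{1}{4}\right) 5 + g\right) 1 = \left(- \frac{5}{4} + g\right) 1 = - \frac{5}{4} + g$)
$\left(-4088 + \left(k{\left(-156,124 \right)} - 10215\right) \left(15281 - 18495\right)\right) \left(V + \frac{49172}{-19160}\right) = \left(-4088 + \left(\left(- \frac{5}{4} - 156\right) - 10215\right) \left(15281 - 18495\right)\right) \left(-10465 + \frac{49172}{-19160}\right) = \left(-4088 + \left(- \frac{629}{4} - 10215\right) \left(-3214\right)\right) \left(-10465 + 49172 \left(- \frac{1}{19160}\right)\right) = \left(-4088 - - \frac{66672823}{2}\right) \left(-10465 - \frac{12293}{4790}\right) = \left(-4088 + \frac{66672823}{2}\right) \left(- \frac{50139643}{4790}\right) = \frac{66664647}{2} \left(- \frac{50139643}{4790}\right) = - \frac{3342541601301021}{9580}$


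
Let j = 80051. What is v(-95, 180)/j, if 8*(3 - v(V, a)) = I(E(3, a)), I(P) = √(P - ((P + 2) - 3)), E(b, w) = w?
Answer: 23/640408 ≈ 3.5915e-5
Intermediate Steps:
I(P) = 1 (I(P) = √(P - ((2 + P) - 3)) = √(P - (-1 + P)) = √(P + (1 - P)) = √1 = 1)
v(V, a) = 23/8 (v(V, a) = 3 - ⅛*1 = 3 - ⅛ = 23/8)
v(-95, 180)/j = (23/8)/80051 = (23/8)*(1/80051) = 23/640408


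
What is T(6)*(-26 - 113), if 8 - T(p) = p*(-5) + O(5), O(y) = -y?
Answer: -5977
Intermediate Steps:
T(p) = 13 + 5*p (T(p) = 8 - (p*(-5) - 1*5) = 8 - (-5*p - 5) = 8 - (-5 - 5*p) = 8 + (5 + 5*p) = 13 + 5*p)
T(6)*(-26 - 113) = (13 + 5*6)*(-26 - 113) = (13 + 30)*(-139) = 43*(-139) = -5977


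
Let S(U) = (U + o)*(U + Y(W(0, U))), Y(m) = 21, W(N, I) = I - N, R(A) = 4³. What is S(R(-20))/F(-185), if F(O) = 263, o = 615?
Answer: 57715/263 ≈ 219.45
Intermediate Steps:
R(A) = 64
S(U) = (21 + U)*(615 + U) (S(U) = (U + 615)*(U + 21) = (615 + U)*(21 + U) = (21 + U)*(615 + U))
S(R(-20))/F(-185) = (12915 + 64² + 636*64)/263 = (12915 + 4096 + 40704)*(1/263) = 57715*(1/263) = 57715/263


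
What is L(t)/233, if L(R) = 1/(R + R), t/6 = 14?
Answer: 1/39144 ≈ 2.5547e-5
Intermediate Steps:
t = 84 (t = 6*14 = 84)
L(R) = 1/(2*R)
L(t)/233 = ((½)/84)/233 = ((½)*(1/84))*(1/233) = (1/168)*(1/233) = 1/39144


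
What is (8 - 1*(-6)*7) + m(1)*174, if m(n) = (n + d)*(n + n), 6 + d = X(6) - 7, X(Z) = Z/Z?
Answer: -3778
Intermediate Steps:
X(Z) = 1
d = -12 (d = -6 + (1 - 7) = -6 - 6 = -12)
m(n) = 2*n*(-12 + n) (m(n) = (n - 12)*(n + n) = (-12 + n)*(2*n) = 2*n*(-12 + n))
(8 - 1*(-6)*7) + m(1)*174 = (8 - 1*(-6)*7) + (2*1*(-12 + 1))*174 = (8 + 6*7) + (2*1*(-11))*174 = (8 + 42) - 22*174 = 50 - 3828 = -3778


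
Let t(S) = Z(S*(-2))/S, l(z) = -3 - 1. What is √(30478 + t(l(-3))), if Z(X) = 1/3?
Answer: √1097205/6 ≈ 174.58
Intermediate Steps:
l(z) = -4
Z(X) = ⅓
t(S) = 1/(3*S)
√(30478 + t(l(-3))) = √(30478 + (⅓)/(-4)) = √(30478 + (⅓)*(-¼)) = √(30478 - 1/12) = √(365735/12) = √1097205/6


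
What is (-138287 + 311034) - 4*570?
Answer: 170467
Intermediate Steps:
(-138287 + 311034) - 4*570 = 172747 - 2280 = 170467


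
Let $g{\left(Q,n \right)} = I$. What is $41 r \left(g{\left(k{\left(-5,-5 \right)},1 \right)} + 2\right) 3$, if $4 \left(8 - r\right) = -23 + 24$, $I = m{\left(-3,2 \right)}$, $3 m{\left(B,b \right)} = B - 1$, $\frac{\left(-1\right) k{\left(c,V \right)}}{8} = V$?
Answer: $\frac{1271}{2} \approx 635.5$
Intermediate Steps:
$k{\left(c,V \right)} = - 8 V$
$m{\left(B,b \right)} = - \frac{1}{3} + \frac{B}{3}$ ($m{\left(B,b \right)} = \frac{B - 1}{3} = \frac{-1 + B}{3} = - \frac{1}{3} + \frac{B}{3}$)
$I = - \frac{4}{3}$ ($I = - \frac{1}{3} + \frac{1}{3} \left(-3\right) = - \frac{1}{3} - 1 = - \frac{4}{3} \approx -1.3333$)
$g{\left(Q,n \right)} = - \frac{4}{3}$
$r = \frac{31}{4}$ ($r = 8 - \frac{-23 + 24}{4} = 8 - \frac{1}{4} = \frac{31}{4} \approx 7.75$)
$41 r \left(g{\left(k{\left(-5,-5 \right)},1 \right)} + 2\right) 3 = 41 \cdot \frac{31}{4} \left(- \frac{4}{3} + 2\right) 3 = \frac{1271 \cdot \frac{2}{3} \cdot 3}{4} = \frac{1271}{4} \cdot 2 = \frac{1271}{2}$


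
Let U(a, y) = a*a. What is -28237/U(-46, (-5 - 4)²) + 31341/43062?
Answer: -191604023/15186532 ≈ -12.617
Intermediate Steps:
U(a, y) = a²
-28237/U(-46, (-5 - 4)²) + 31341/43062 = -28237/((-46)²) + 31341/43062 = -28237/2116 + 31341*(1/43062) = -28237*1/2116 + 10447/14354 = -28237/2116 + 10447/14354 = -191604023/15186532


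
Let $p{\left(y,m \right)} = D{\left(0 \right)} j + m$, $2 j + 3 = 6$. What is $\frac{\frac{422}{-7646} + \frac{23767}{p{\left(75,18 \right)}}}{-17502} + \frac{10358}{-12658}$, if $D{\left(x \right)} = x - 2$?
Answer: $- \frac{2886477727507}{3176057355255} \approx -0.90882$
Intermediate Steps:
$j = \frac{3}{2}$ ($j = - \frac{3}{2} + \frac{1}{2} \cdot 6 = - \frac{3}{2} + 3 = \frac{3}{2} \approx 1.5$)
$D{\left(x \right)} = -2 + x$
$p{\left(y,m \right)} = -3 + m$ ($p{\left(y,m \right)} = \left(-2 + 0\right) \frac{3}{2} + m = \left(-2\right) \frac{3}{2} + m = -3 + m$)
$\frac{\frac{422}{-7646} + \frac{23767}{p{\left(75,18 \right)}}}{-17502} + \frac{10358}{-12658} = \frac{\frac{422}{-7646} + \frac{23767}{-3 + 18}}{-17502} + \frac{10358}{-12658} = \left(422 \left(- \frac{1}{7646}\right) + \frac{23767}{15}\right) \left(- \frac{1}{17502}\right) + 10358 \left(- \frac{1}{12658}\right) = \left(- \frac{211}{3823} + 23767 \cdot \frac{1}{15}\right) \left(- \frac{1}{17502}\right) - \frac{5179}{6329} = \left(- \frac{211}{3823} + \frac{23767}{15}\right) \left(- \frac{1}{17502}\right) - \frac{5179}{6329} = \frac{90858076}{57345} \left(- \frac{1}{17502}\right) - \frac{5179}{6329} = - \frac{45429038}{501826095} - \frac{5179}{6329} = - \frac{2886477727507}{3176057355255}$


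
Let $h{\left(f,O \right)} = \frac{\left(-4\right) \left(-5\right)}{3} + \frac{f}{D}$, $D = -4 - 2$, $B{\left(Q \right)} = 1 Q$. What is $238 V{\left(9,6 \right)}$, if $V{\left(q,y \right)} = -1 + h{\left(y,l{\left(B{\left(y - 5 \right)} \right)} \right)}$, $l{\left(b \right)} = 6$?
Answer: $\frac{3332}{3} \approx 1110.7$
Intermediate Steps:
$B{\left(Q \right)} = Q$
$D = -6$ ($D = -4 - 2 = -6$)
$h{\left(f,O \right)} = \frac{20}{3} - \frac{f}{6}$ ($h{\left(f,O \right)} = \frac{\left(-4\right) \left(-5\right)}{3} + \frac{f}{-6} = 20 \cdot \frac{1}{3} + f \left(- \frac{1}{6}\right) = \frac{20}{3} - \frac{f}{6}$)
$V{\left(q,y \right)} = \frac{17}{3} - \frac{y}{6}$ ($V{\left(q,y \right)} = -1 - \left(- \frac{20}{3} + \frac{y}{6}\right) = \frac{17}{3} - \frac{y}{6}$)
$238 V{\left(9,6 \right)} = 238 \left(\frac{17}{3} - 1\right) = 238 \cdot \frac{14}{3} = \frac{3332}{3}$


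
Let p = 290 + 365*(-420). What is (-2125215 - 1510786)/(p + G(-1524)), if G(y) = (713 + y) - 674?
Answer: 3636001/154495 ≈ 23.535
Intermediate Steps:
p = -153010 (p = 290 - 153300 = -153010)
G(y) = 39 + y
(-2125215 - 1510786)/(p + G(-1524)) = (-2125215 - 1510786)/(-153010 + (39 - 1524)) = -3636001/(-153010 - 1485) = -3636001/(-154495) = -3636001*(-1/154495) = 3636001/154495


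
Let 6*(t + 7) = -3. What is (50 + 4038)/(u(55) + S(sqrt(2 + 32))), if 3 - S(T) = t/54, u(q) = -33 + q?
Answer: 147168/905 ≈ 162.62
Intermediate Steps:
t = -15/2 (t = -7 + (1/6)*(-3) = -7 - 1/2 = -15/2 ≈ -7.5000)
S(T) = 113/36 (S(T) = 3 - (-15)/(2*54) = 3 - 1*(-5/36) = 3 + 5/36 = 113/36)
(50 + 4038)/(u(55) + S(sqrt(2 + 32))) = (50 + 4038)/((-33 + 55) + 113/36) = 4088/(22 + 113/36) = 4088/(905/36) = 4088*(36/905) = 147168/905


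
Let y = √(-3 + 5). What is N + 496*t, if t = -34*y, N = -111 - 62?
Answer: -173 - 16864*√2 ≈ -24022.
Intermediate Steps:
y = √2 ≈ 1.4142
N = -173
t = -34*√2 ≈ -48.083
N + 496*t = -173 + 496*(-34*√2) = -173 - 16864*√2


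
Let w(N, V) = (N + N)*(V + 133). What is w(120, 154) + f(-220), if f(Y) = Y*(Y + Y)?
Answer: 165680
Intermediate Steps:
w(N, V) = 2*N*(133 + V) (w(N, V) = (2*N)*(133 + V) = 2*N*(133 + V))
f(Y) = 2*Y² (f(Y) = Y*(2*Y) = 2*Y²)
w(120, 154) + f(-220) = 2*120*(133 + 154) + 2*(-220)² = 2*120*287 + 2*48400 = 68880 + 96800 = 165680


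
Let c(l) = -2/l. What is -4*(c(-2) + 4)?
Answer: -20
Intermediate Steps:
-4*(c(-2) + 4) = -4*(-2/(-2) + 4) = -4*(-2*(-1/2) + 4) = -4*(1 + 4) = -4*5 = -20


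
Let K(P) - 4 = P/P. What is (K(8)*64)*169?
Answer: 54080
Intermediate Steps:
K(P) = 5 (K(P) = 4 + P/P = 4 + 1 = 5)
(K(8)*64)*169 = (5*64)*169 = 320*169 = 54080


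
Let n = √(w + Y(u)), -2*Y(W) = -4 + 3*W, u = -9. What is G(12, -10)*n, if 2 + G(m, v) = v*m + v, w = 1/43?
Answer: -66*√114810/43 ≈ -520.07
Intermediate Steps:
w = 1/43 ≈ 0.023256
Y(W) = 2 - 3*W/2 (Y(W) = -(-4 + 3*W)/2 = 2 - 3*W/2)
G(m, v) = -2 + v + m*v (G(m, v) = -2 + (v*m + v) = -2 + (m*v + v) = -2 + (v + m*v) = -2 + v + m*v)
n = √114810/86 (n = √(1/43 + (2 - 3/2*(-9))) = √(1/43 + (2 + 27/2)) = √(1/43 + 31/2) = √(1335/86) = √114810/86 ≈ 3.9400)
G(12, -10)*n = (-2 - 10 + 12*(-10))*(√114810/86) = (-2 - 10 - 120)*(√114810/86) = -66*√114810/43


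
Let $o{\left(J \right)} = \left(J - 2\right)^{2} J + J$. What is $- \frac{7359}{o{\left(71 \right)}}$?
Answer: $- \frac{7359}{338102} \approx -0.021766$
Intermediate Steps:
$o{\left(J \right)} = J + J \left(-2 + J\right)^{2}$ ($o{\left(J \right)} = \left(-2 + J\right)^{2} J + J = J \left(-2 + J\right)^{2} + J = J + J \left(-2 + J\right)^{2}$)
$- \frac{7359}{o{\left(71 \right)}} = - \frac{7359}{71 \left(1 + \left(-2 + 71\right)^{2}\right)} = - \frac{7359}{71 \left(1 + 69^{2}\right)} = - \frac{7359}{71 \left(1 + 4761\right)} = - \frac{7359}{71 \cdot 4762} = - \frac{7359}{338102}$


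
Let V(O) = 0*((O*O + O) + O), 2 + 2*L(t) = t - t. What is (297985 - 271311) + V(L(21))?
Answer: 26674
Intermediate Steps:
L(t) = -1 (L(t) = -1 + (t - t)/2 = -1 + (½)*0 = -1 + 0 = -1)
V(O) = 0 (V(O) = 0*((O² + O) + O) = 0*((O + O²) + O) = 0*(O² + 2*O) = 0)
(297985 - 271311) + V(L(21)) = (297985 - 271311) + 0 = 26674 + 0 = 26674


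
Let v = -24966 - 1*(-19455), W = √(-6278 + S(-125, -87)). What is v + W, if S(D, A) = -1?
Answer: -5511 + I*√6279 ≈ -5511.0 + 79.24*I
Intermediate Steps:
W = I*√6279 (W = √(-6278 - 1) = √(-6279) = I*√6279 ≈ 79.24*I)
v = -5511 (v = -24966 + 19455 = -5511)
v + W = -5511 + I*√6279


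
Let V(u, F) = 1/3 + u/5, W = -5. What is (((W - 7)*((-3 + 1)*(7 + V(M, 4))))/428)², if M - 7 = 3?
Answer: 3136/11449 ≈ 0.27391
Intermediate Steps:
M = 10 (M = 7 + 3 = 10)
V(u, F) = ⅓ + u/5 (V(u, F) = 1*(⅓) + u*(⅕) = ⅓ + u/5)
(((W - 7)*((-3 + 1)*(7 + V(M, 4))))/428)² = (((-5 - 7)*((-3 + 1)*(7 + (⅓ + (⅕)*10))))/428)² = (-(-24)*(7 + (⅓ + 2))*(1/428))² = (-(-24)*(7 + 7/3)*(1/428))² = (-(-24)*28/3*(1/428))² = (-12*(-56/3)*(1/428))² = (224*(1/428))² = (56/107)² = 3136/11449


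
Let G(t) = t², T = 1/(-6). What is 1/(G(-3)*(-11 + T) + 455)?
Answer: 2/709 ≈ 0.0028209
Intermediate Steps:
T = -⅙ ≈ -0.16667
1/(G(-3)*(-11 + T) + 455) = 1/((-3)²*(-11 - ⅙) + 455) = 1/(9*(-67/6) + 455) = 1/(-201/2 + 455) = 1/(709/2) = 2/709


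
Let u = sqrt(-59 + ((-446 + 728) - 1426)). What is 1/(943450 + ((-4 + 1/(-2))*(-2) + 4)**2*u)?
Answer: 943450/890132261383 - 169*I*sqrt(1203)/890132261383 ≈ 1.0599e-6 - 6.5851e-9*I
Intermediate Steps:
u = I*sqrt(1203) (u = sqrt(-59 + (282 - 1426)) = sqrt(-59 - 1144) = sqrt(-1203) = I*sqrt(1203) ≈ 34.684*I)
1/(943450 + ((-4 + 1/(-2))*(-2) + 4)**2*u) = 1/(943450 + ((-4 + 1/(-2))*(-2) + 4)**2*(I*sqrt(1203))) = 1/(943450 + ((-4 - 1/2)*(-2) + 4)**2*(I*sqrt(1203))) = 1/(943450 + (-9/2*(-2) + 4)**2*(I*sqrt(1203))) = 1/(943450 + (9 + 4)**2*(I*sqrt(1203))) = 1/(943450 + 13**2*(I*sqrt(1203))) = 1/(943450 + 169*(I*sqrt(1203))) = 1/(943450 + 169*I*sqrt(1203))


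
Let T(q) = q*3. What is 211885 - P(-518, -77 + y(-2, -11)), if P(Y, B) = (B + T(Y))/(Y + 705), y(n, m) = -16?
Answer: 39624142/187 ≈ 2.1189e+5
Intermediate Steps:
T(q) = 3*q
P(Y, B) = (B + 3*Y)/(705 + Y) (P(Y, B) = (B + 3*Y)/(Y + 705) = (B + 3*Y)/(705 + Y))
211885 - P(-518, -77 + y(-2, -11)) = 211885 - ((-77 - 16) + 3*(-518))/(705 - 518) = 211885 - (-93 - 1554)/187 = 211885 - (-1647)/187 = 211885 - 1*(-1647/187) = 211885 + 1647/187 = 39624142/187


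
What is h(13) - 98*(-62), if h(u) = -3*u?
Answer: 6037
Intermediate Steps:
h(13) - 98*(-62) = -3*13 - 98*(-62) = -39 + 6076 = 6037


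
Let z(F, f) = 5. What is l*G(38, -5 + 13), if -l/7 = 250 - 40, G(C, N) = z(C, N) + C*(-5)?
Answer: 271950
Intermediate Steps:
G(C, N) = 5 - 5*C (G(C, N) = 5 + C*(-5) = 5 - 5*C)
l = -1470 (l = -7*(250 - 40) = -7*210 = -1470)
l*G(38, -5 + 13) = -1470*(5 - 5*38) = -1470*(5 - 190) = -1470*(-185) = 271950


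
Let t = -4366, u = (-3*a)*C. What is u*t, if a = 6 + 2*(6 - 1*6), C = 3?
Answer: 235764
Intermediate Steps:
a = 6 (a = 6 + 2*(6 - 6) = 6 + 2*0 = 6 + 0 = 6)
u = -54 (u = -3*6*3 = -18*3 = -54)
u*t = -54*(-4366) = 235764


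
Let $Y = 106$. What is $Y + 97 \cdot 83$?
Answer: $8157$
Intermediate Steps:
$Y + 97 \cdot 83 = 106 + 97 \cdot 83 = 106 + 8051 = 8157$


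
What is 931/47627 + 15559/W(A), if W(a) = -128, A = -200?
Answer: -740909325/6096256 ≈ -121.54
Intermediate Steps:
931/47627 + 15559/W(A) = 931/47627 + 15559/(-128) = 931*(1/47627) + 15559*(-1/128) = 931/47627 - 15559/128 = -740909325/6096256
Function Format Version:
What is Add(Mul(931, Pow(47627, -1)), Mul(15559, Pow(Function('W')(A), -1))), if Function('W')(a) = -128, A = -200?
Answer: Rational(-740909325, 6096256) ≈ -121.54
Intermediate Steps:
Add(Mul(931, Pow(47627, -1)), Mul(15559, Pow(Function('W')(A), -1))) = Add(Mul(931, Pow(47627, -1)), Mul(15559, Pow(-128, -1))) = Add(Mul(931, Rational(1, 47627)), Mul(15559, Rational(-1, 128))) = Add(Rational(931, 47627), Rational(-15559, 128)) = Rational(-740909325, 6096256)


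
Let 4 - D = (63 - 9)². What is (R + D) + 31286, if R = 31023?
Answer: 59397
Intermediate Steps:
D = -2912 (D = 4 - (63 - 9)² = 4 - 1*54² = 4 - 1*2916 = 4 - 2916 = -2912)
(R + D) + 31286 = (31023 - 2912) + 31286 = 28111 + 31286 = 59397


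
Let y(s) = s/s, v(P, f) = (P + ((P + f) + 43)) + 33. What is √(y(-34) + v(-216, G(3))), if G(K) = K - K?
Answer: I*√355 ≈ 18.841*I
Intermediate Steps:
G(K) = 0
v(P, f) = 76 + f + 2*P (v(P, f) = (P + (43 + P + f)) + 33 = (43 + f + 2*P) + 33 = 76 + f + 2*P)
y(s) = 1
√(y(-34) + v(-216, G(3))) = √(1 + (76 + 0 + 2*(-216))) = √(1 + (76 + 0 - 432)) = √(1 - 356) = √(-355) = I*√355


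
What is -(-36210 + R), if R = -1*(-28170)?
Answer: 8040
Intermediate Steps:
R = 28170
-(-36210 + R) = -(-36210 + 28170) = -1*(-8040) = 8040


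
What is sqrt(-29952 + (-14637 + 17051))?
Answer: 7*I*sqrt(562) ≈ 165.95*I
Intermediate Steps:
sqrt(-29952 + (-14637 + 17051)) = sqrt(-29952 + 2414) = sqrt(-27538) = 7*I*sqrt(562)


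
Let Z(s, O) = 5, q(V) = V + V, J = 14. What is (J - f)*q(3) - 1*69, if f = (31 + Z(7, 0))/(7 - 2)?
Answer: -141/5 ≈ -28.200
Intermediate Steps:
q(V) = 2*V
f = 36/5 (f = (31 + 5)/(7 - 2) = 36/5 ≈ 7.2000)
(J - f)*q(3) - 1*69 = (14 - 1*36/5)*(2*3) - 1*69 = (14 - 36/5)*6 - 69 = (34/5)*6 - 69 = 204/5 - 69 = -141/5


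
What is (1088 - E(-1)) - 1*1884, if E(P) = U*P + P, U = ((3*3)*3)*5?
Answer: -660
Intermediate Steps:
U = 135 (U = (9*3)*5 = 27*5 = 135)
E(P) = 136*P (E(P) = 135*P + P = 136*P)
(1088 - E(-1)) - 1*1884 = (1088 - 136*(-1)) - 1*1884 = (1088 - 1*(-136)) - 1884 = (1088 + 136) - 1884 = 1224 - 1884 = -660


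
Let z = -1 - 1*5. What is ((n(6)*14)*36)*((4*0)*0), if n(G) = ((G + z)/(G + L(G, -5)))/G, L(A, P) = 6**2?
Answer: 0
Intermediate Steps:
z = -6 (z = -1 - 5 = -6)
L(A, P) = 36
n(G) = (-6 + G)/(G*(36 + G)) (n(G) = ((G - 6)/(G + 36))/G = ((-6 + G)/(36 + G))/G = (-6 + G)/(G*(36 + G)))
((n(6)*14)*36)*((4*0)*0) = ((((-6 + 6)/(6*(36 + 6)))*14)*36)*((4*0)*0) = ((((1/6)*0/42)*14)*36)*(0*0) = ((((1/6)*(1/42)*0)*14)*36)*0 = ((0*14)*36)*0 = (0*36)*0 = 0*0 = 0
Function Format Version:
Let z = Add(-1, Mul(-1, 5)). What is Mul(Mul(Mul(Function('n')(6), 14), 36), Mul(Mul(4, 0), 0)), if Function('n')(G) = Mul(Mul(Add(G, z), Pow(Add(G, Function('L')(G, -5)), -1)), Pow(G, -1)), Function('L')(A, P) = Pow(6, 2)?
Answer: 0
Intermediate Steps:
z = -6 (z = Add(-1, -5) = -6)
Function('L')(A, P) = 36
Function('n')(G) = Mul(Pow(G, -1), Pow(Add(36, G), -1), Add(-6, G)) (Function('n')(G) = Mul(Mul(Add(G, -6), Pow(Add(G, 36), -1)), Pow(G, -1)) = Mul(Mul(Add(-6, G), Pow(Add(36, G), -1)), Pow(G, -1)) = Mul(Mul(Pow(Add(36, G), -1), Add(-6, G)), Pow(G, -1)) = Mul(Pow(G, -1), Pow(Add(36, G), -1), Add(-6, G)))
Mul(Mul(Mul(Function('n')(6), 14), 36), Mul(Mul(4, 0), 0)) = Mul(Mul(Mul(Mul(Pow(6, -1), Pow(Add(36, 6), -1), Add(-6, 6)), 14), 36), Mul(Mul(4, 0), 0)) = Mul(Mul(Mul(Mul(Rational(1, 6), Pow(42, -1), 0), 14), 36), Mul(0, 0)) = Mul(Mul(Mul(Mul(Rational(1, 6), Rational(1, 42), 0), 14), 36), 0) = Mul(Mul(Mul(0, 14), 36), 0) = Mul(Mul(0, 36), 0) = Mul(0, 0) = 0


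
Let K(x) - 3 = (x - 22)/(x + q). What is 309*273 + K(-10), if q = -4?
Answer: 590536/7 ≈ 84362.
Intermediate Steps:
K(x) = 3 + (-22 + x)/(-4 + x) (K(x) = 3 + (x - 22)/(x - 4) = 3 + (-22 + x)/(-4 + x))
309*273 + K(-10) = 309*273 + 2*(-17 + 2*(-10))/(-4 - 10) = 84357 + 2*(-17 - 20)/(-14) = 84357 + 2*(-1/14)*(-37) = 84357 + 37/7 = 590536/7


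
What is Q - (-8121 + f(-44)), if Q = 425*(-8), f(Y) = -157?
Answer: 4878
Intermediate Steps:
Q = -3400
Q - (-8121 + f(-44)) = -3400 - (-8121 - 157) = -3400 - 1*(-8278) = -3400 + 8278 = 4878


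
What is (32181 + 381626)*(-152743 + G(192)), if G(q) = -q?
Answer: -63285573545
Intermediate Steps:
(32181 + 381626)*(-152743 + G(192)) = (32181 + 381626)*(-152743 - 1*192) = 413807*(-152743 - 192) = 413807*(-152935) = -63285573545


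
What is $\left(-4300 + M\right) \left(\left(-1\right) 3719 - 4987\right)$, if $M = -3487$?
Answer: $67793622$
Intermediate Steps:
$\left(-4300 + M\right) \left(\left(-1\right) 3719 - 4987\right) = \left(-4300 - 3487\right) \left(\left(-1\right) 3719 - 4987\right) = - 7787 \left(-3719 - 4987\right) = \left(-7787\right) \left(-8706\right) = 67793622$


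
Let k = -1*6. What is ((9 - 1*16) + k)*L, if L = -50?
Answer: 650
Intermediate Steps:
k = -6
((9 - 1*16) + k)*L = ((9 - 1*16) - 6)*(-50) = ((9 - 16) - 6)*(-50) = (-7 - 6)*(-50) = -13*(-50) = 650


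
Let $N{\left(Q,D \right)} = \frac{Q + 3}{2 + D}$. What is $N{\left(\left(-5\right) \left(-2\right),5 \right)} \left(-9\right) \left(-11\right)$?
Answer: $\frac{1287}{7} \approx 183.86$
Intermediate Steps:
$N{\left(Q,D \right)} = \frac{3 + Q}{2 + D}$
$N{\left(\left(-5\right) \left(-2\right),5 \right)} \left(-9\right) \left(-11\right) = \frac{3 - -10}{2 + 5} \left(-9\right) \left(-11\right) = \frac{3 + 10}{7} \left(-9\right) \left(-11\right) = \frac{1}{7} \cdot 13 \left(-9\right) \left(-11\right) = \frac{13}{7} \left(-9\right) \left(-11\right) = \left(- \frac{117}{7}\right) \left(-11\right) = \frac{1287}{7}$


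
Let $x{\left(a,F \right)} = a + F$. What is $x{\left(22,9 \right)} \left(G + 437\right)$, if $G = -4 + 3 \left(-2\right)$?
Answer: $13237$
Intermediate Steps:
$x{\left(a,F \right)} = F + a$
$G = -10$ ($G = -4 - 6 = -10$)
$x{\left(22,9 \right)} \left(G + 437\right) = \left(9 + 22\right) \left(-10 + 437\right) = 31 \cdot 427 = 13237$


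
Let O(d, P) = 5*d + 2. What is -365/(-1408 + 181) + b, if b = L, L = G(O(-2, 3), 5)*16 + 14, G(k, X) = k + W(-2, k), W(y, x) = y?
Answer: -178777/1227 ≈ -145.70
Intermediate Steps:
O(d, P) = 2 + 5*d
G(k, X) = -2 + k (G(k, X) = k - 2 = -2 + k)
L = -146 (L = (-2 + (2 + 5*(-2)))*16 + 14 = (-2 + (2 - 10))*16 + 14 = (-2 - 8)*16 + 14 = -10*16 + 14 = -160 + 14 = -146)
b = -146
-365/(-1408 + 181) + b = -365/(-1408 + 181) - 146 = -365/(-1227) - 146 = -1/1227*(-365) - 146 = 365/1227 - 146 = -178777/1227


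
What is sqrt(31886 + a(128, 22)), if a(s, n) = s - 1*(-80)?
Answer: 3*sqrt(3566) ≈ 179.15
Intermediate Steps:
a(s, n) = 80 + s (a(s, n) = s + 80 = 80 + s)
sqrt(31886 + a(128, 22)) = sqrt(31886 + (80 + 128)) = sqrt(31886 + 208) = sqrt(32094) = 3*sqrt(3566)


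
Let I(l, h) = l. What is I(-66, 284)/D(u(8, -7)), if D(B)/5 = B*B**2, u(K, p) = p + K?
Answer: -66/5 ≈ -13.200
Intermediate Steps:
u(K, p) = K + p
D(B) = 5*B**3 (D(B) = 5*(B*B**2) = 5*B**3)
I(-66, 284)/D(u(8, -7)) = -66*1/(5*(8 - 7)**3) = -66/(5*1**3) = -66/(5*1) = -66/5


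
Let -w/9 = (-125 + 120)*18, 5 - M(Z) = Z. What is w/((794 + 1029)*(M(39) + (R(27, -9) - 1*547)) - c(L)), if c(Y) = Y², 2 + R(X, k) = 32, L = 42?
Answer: -810/1006237 ≈ -0.00080498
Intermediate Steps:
M(Z) = 5 - Z
R(X, k) = 30 (R(X, k) = -2 + 32 = 30)
w = 810 (w = -9*(-125 + 120)*18 = -(-45)*18 = -9*(-90) = 810)
w/((794 + 1029)*(M(39) + (R(27, -9) - 1*547)) - c(L)) = 810/((794 + 1029)*((5 - 1*39) + (30 - 1*547)) - 1*42²) = 810/(1823*((5 - 39) + (30 - 547)) - 1*1764) = 810/(1823*(-34 - 517) - 1764) = 810/(1823*(-551) - 1764) = 810/(-1004473 - 1764) = 810/(-1006237) = 810*(-1/1006237) = -810/1006237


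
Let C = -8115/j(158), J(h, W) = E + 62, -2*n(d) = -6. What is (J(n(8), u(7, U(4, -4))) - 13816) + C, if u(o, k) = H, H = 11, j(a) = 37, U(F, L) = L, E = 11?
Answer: -516606/37 ≈ -13962.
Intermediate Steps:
n(d) = 3 (n(d) = -½*(-6) = 3)
u(o, k) = 11
J(h, W) = 73 (J(h, W) = 11 + 62 = 73)
C = -8115/37 ≈ -219.32
(J(n(8), u(7, U(4, -4))) - 13816) + C = (73 - 13816) - 8115/37 = -13743 - 8115/37 = -516606/37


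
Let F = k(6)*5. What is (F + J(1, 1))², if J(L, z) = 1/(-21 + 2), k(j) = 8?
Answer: 576081/361 ≈ 1595.8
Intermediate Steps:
J(L, z) = -1/19 (J(L, z) = 1/(-19) = -1/19)
F = 40 (F = 8*5 = 40)
(F + J(1, 1))² = (40 - 1/19)² = (759/19)² = 576081/361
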